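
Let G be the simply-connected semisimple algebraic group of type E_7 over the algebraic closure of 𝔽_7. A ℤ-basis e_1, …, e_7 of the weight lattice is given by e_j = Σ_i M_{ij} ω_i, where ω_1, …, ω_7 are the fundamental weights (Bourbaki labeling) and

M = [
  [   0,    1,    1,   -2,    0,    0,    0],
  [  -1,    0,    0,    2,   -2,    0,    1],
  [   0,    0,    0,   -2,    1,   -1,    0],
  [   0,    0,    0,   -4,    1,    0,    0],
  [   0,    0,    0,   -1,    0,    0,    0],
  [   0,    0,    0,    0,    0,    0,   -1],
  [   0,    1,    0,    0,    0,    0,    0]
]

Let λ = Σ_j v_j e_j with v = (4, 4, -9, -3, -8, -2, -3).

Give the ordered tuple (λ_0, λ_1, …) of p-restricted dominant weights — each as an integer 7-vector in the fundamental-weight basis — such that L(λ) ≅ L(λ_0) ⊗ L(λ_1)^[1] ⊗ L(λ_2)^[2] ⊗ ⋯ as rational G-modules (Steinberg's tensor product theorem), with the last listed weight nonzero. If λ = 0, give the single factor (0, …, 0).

In the fundamental-weight basis, λ has coordinates c = M·v (v = (4, 4, -9, -3, -8, -2, -3)):
  c_1 = 0·4 + 1·4 + (1)·(-9) + (-2)·(-3) + (0)·(-8) + (0)·(-2) + (0)·(-3) = 1
  c_2 = (-1)·(4) + 0·4 + (0)·(-9) + (2)·(-3) + (-2)·(-8) + (0)·(-2) + (1)·(-3) = 3
  c_3 = 0·4 + 0·4 + (0)·(-9) + (-2)·(-3) + (1)·(-8) + (-1)·(-2) + (0)·(-3) = 0
  c_4 = 0·4 + 0·4 + (0)·(-9) + (-4)·(-3) + (1)·(-8) + (0)·(-2) + (0)·(-3) = 4
  c_5 = 0·4 + 0·4 + (0)·(-9) + (-1)·(-3) + (0)·(-8) + (0)·(-2) + (0)·(-3) = 3
  c_6 = 0·4 + 0·4 + (0)·(-9) + (0)·(-3) + (0)·(-8) + (0)·(-2) + (-1)·(-3) = 3
  c_7 = 0·4 + 1·4 + (0)·(-9) + (0)·(-3) + (0)·(-8) + (0)·(-2) + (0)·(-3) = 4
p = 7; digits c_i = Σ_j d_{ij}·7^j, 0 ≤ d_{ij} < 7:
  c_1 = 1 = 1·7^0
  c_2 = 3 = 3·7^0
  c_3 = 0
  c_4 = 4 = 4·7^0
  c_5 = 3 = 3·7^0
  c_6 = 3 = 3·7^0
  c_7 = 4 = 4·7^0
λ_0 = (1, 3, 0, 4, 3, 3, 4)

((1, 3, 0, 4, 3, 3, 4),)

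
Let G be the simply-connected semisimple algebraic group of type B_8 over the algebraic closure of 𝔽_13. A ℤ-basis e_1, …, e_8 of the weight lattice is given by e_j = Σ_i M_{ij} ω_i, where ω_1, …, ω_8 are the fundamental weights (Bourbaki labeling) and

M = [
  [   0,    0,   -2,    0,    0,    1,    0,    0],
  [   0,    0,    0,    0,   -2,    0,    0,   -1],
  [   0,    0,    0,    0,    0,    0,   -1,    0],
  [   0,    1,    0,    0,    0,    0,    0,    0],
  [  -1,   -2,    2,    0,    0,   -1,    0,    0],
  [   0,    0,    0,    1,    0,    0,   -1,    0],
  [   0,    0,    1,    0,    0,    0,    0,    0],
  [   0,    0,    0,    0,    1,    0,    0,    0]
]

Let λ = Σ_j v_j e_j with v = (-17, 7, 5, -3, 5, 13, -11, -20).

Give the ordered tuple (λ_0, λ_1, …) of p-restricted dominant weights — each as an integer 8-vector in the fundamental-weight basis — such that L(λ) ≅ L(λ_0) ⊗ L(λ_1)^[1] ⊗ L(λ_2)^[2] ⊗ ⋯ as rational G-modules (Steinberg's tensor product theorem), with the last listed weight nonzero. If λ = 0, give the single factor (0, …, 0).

Compute c_i = Σ_j M_{ij} v_j with v = (-17, 7, 5, -3, 5, 13, -11, -20):
  c_1 = (0)·(-17) + 0·7 + (-2)·(5) + (0)·(-3) + 0·5 + 1·13 + (0)·(-11) + (0)·(-20) = 3
  c_2 = (0)·(-17) + 0·7 + 0·5 + (0)·(-3) + (-2)·(5) + 0·13 + (0)·(-11) + (-1)·(-20) = 10
  c_3 = (0)·(-17) + 0·7 + 0·5 + (0)·(-3) + 0·5 + 0·13 + (-1)·(-11) + (0)·(-20) = 11
  c_4 = (0)·(-17) + 1·7 + 0·5 + (0)·(-3) + 0·5 + 0·13 + (0)·(-11) + (0)·(-20) = 7
  c_5 = (-1)·(-17) + (-2)·(7) + 2·5 + (0)·(-3) + 0·5 + (-1)·(13) + (0)·(-11) + (0)·(-20) = 0
  c_6 = (0)·(-17) + 0·7 + 0·5 + (1)·(-3) + 0·5 + 0·13 + (-1)·(-11) + (0)·(-20) = 8
  c_7 = (0)·(-17) + 0·7 + 1·5 + (0)·(-3) + 0·5 + 0·13 + (0)·(-11) + (0)·(-20) = 5
  c_8 = (0)·(-17) + 0·7 + 0·5 + (0)·(-3) + 1·5 + 0·13 + (0)·(-11) + (0)·(-20) = 5
Writing each c_i in base p = 13:
  c_1 = 3 = 3·13^0
  c_2 = 10 = 10·13^0
  c_3 = 11 = 11·13^0
  c_4 = 7 = 7·13^0
  c_5 = 0
  c_6 = 8 = 8·13^0
  c_7 = 5 = 5·13^0
  c_8 = 5 = 5·13^0
λ_0 = (3, 10, 11, 7, 0, 8, 5, 5)

((3, 10, 11, 7, 0, 8, 5, 5),)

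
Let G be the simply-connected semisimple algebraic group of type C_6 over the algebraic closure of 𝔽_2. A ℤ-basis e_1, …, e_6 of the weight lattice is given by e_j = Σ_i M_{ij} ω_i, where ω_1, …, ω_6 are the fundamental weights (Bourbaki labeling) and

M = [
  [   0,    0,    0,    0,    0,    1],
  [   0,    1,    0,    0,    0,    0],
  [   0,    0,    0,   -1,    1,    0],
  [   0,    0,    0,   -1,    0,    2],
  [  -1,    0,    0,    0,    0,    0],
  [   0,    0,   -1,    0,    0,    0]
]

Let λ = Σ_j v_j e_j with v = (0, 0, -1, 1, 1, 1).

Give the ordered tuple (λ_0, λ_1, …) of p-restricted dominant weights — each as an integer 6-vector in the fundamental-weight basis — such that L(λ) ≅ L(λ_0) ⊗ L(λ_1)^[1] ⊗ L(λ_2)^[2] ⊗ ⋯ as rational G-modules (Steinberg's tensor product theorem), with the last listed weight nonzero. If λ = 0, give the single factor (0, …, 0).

((1, 0, 0, 1, 0, 1),)

Compute c_i = Σ_j M_{ij} v_j with v = (0, 0, -1, 1, 1, 1):
  c_1 = (0)·(0) + (0)·(0) + (0)·(-1) + (0)·(1) + (0)·(1) + (1)·(1) = 1
  c_2 = (0)·(0) + (1)·(0) + (0)·(-1) + (0)·(1) + (0)·(1) + (0)·(1) = 0
  c_3 = (0)·(0) + (0)·(0) + (0)·(-1) + (-1)·(1) + (1)·(1) + (0)·(1) = 0
  c_4 = (0)·(0) + (0)·(0) + (0)·(-1) + (-1)·(1) + (0)·(1) + (2)·(1) = 1
  c_5 = (-1)·(0) + (0)·(0) + (0)·(-1) + (0)·(1) + (0)·(1) + (0)·(1) = 0
  c_6 = (0)·(0) + (0)·(0) + (-1)·(-1) + (0)·(1) + (0)·(1) + (0)·(1) = 1
Writing each c_i in base p = 2:
  c_1 = 1 = 1·2^0
  c_2 = 0
  c_3 = 0
  c_4 = 1 = 1·2^0
  c_5 = 0
  c_6 = 1 = 1·2^0
λ_0 = (1, 0, 0, 1, 0, 1)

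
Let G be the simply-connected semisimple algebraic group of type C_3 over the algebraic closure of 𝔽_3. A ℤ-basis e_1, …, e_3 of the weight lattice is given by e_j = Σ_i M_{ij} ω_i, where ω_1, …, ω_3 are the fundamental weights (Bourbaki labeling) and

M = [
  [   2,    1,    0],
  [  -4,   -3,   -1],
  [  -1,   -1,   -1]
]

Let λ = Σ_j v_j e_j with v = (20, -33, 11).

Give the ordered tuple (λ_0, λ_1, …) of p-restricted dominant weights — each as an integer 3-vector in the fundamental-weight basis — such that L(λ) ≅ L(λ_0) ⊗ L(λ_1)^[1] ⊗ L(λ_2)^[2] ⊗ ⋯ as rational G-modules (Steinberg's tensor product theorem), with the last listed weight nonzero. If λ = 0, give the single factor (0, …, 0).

Compute c_i = Σ_j M_{ij} v_j with v = (20, -33, 11):
  c_1 = (2)·(20) + (1)·(-33) + (0)·(11) = 7
  c_2 = (-4)·(20) + (-3)·(-33) + (-1)·(11) = 8
  c_3 = (-1)·(20) + (-1)·(-33) + (-1)·(11) = 2
Expand coordinatewise in base 3:
  c_1 = 7 = 1·3^0 + 2·3^1
  c_2 = 8 = 2·3^0 + 2·3^1
  c_3 = 2 = 2·3^0
λ_0 = (1, 2, 2)
λ_1 = (2, 2, 0)

((1, 2, 2), (2, 2, 0))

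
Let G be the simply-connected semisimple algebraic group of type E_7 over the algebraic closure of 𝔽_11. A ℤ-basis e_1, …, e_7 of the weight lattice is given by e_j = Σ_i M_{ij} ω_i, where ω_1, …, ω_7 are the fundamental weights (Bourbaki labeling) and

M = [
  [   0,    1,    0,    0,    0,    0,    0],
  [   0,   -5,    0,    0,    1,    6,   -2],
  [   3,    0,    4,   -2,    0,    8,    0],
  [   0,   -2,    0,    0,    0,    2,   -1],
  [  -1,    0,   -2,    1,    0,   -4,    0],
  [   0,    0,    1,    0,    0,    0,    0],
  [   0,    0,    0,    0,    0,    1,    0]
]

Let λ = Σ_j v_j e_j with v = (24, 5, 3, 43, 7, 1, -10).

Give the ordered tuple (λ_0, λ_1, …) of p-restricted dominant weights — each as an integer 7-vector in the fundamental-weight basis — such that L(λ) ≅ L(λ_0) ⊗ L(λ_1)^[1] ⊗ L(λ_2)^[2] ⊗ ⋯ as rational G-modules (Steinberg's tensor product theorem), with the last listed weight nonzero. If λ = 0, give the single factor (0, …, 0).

((5, 8, 6, 2, 9, 3, 1),)

Change of basis e → ω: c = M·v where v = (24, 5, 3, 43, 7, 1, -10):
  c_1 = 0·24 + 1·5 + 0·3 + 0·43 + 0·7 + 0·1 + (0)·(-10) = 5
  c_2 = 0·24 + (-5)·(5) + 0·3 + 0·43 + 1·7 + 6·1 + (-2)·(-10) = 8
  c_3 = 3·24 + 0·5 + 4·3 + (-2)·(43) + 0·7 + 8·1 + (0)·(-10) = 6
  c_4 = 0·24 + (-2)·(5) + 0·3 + 0·43 + 0·7 + 2·1 + (-1)·(-10) = 2
  c_5 = (-1)·(24) + 0·5 + (-2)·(3) + 1·43 + 0·7 + (-4)·(1) + (0)·(-10) = 9
  c_6 = 0·24 + 0·5 + 1·3 + 0·43 + 0·7 + 0·1 + (0)·(-10) = 3
  c_7 = 0·24 + 0·5 + 0·3 + 0·43 + 0·7 + 1·1 + (0)·(-10) = 1
p = 11; digits c_i = Σ_j d_{ij}·11^j, 0 ≤ d_{ij} < 11:
  c_1 = 5 = 5·11^0
  c_2 = 8 = 8·11^0
  c_3 = 6 = 6·11^0
  c_4 = 2 = 2·11^0
  c_5 = 9 = 9·11^0
  c_6 = 3 = 3·11^0
  c_7 = 1 = 1·11^0
p-restricted factor λ_0 = (5, 8, 6, 2, 9, 3, 1)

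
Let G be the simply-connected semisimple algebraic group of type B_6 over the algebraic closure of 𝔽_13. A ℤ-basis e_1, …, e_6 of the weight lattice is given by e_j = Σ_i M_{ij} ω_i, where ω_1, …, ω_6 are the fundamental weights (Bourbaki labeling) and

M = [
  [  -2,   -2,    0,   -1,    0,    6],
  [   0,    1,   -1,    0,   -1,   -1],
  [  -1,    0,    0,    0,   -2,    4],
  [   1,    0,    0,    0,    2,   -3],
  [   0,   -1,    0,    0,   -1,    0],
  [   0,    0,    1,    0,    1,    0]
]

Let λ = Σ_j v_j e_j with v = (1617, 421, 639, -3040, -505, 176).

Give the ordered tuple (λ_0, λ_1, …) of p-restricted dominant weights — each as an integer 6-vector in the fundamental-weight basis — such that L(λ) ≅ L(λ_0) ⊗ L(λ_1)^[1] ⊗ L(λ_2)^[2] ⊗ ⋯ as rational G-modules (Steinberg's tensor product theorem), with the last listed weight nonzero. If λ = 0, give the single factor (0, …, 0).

Converting to the ω-basis (c_i = row i of M dotted with v = (1617, 421, 639, -3040, -505, 176)):
  c_1 = -2*1617 + -2*421 + 0*639 + -1*-3040 + 0*-505 + 6*176 = 20
  c_2 = 0*1617 + 1*421 + -1*639 + 0*-3040 + -1*-505 + -1*176 = 111
  c_3 = -1*1617 + 0*421 + 0*639 + 0*-3040 + -2*-505 + 4*176 = 97
  c_4 = 1*1617 + 0*421 + 0*639 + 0*-3040 + 2*-505 + -3*176 = 79
  c_5 = 0*1617 + -1*421 + 0*639 + 0*-3040 + -1*-505 + 0*176 = 84
  c_6 = 0*1617 + 0*421 + 1*639 + 0*-3040 + 1*-505 + 0*176 = 134
Expand coordinatewise in base 13:
  c_1 = 20 = 7·13^0 + 1·13^1
  c_2 = 111 = 7·13^0 + 8·13^1
  c_3 = 97 = 6·13^0 + 7·13^1
  c_4 = 79 = 1·13^0 + 6·13^1
  c_5 = 84 = 6·13^0 + 6·13^1
  c_6 = 134 = 4·13^0 + 10·13^1
Factor λ_0 = (7, 7, 6, 1, 6, 4)
Factor λ_1 = (1, 8, 7, 6, 6, 10)

((7, 7, 6, 1, 6, 4), (1, 8, 7, 6, 6, 10))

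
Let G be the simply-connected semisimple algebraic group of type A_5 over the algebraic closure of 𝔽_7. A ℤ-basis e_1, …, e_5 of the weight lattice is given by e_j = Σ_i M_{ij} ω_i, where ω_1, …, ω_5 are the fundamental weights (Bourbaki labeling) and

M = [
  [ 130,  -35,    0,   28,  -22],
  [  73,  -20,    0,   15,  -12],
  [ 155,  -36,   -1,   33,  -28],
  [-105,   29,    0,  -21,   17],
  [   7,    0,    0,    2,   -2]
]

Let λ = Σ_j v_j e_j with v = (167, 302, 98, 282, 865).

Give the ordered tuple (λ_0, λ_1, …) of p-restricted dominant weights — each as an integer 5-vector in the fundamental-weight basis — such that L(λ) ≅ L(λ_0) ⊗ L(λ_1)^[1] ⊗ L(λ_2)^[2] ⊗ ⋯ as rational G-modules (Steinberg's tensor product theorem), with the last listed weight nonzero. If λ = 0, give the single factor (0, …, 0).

((6, 1, 1, 6, 3),)

Converting to the ω-basis (c_i = row i of M dotted with v = (167, 302, 98, 282, 865)):
  c_1 = 130·167 + (-35)·(302) + 0·98 + 28·282 + (-22)·(865) = 6
  c_2 = 73·167 + (-20)·(302) + 0·98 + 15·282 + (-12)·(865) = 1
  c_3 = 155·167 + (-36)·(302) + (-1)·(98) + 33·282 + (-28)·(865) = 1
  c_4 = (-105)·(167) + 29·302 + 0·98 + (-21)·(282) + 17·865 = 6
  c_5 = 7·167 + 0·302 + 0·98 + 2·282 + (-2)·(865) = 3
p = 7; digits c_i = Σ_j d_{ij}·7^j, 0 ≤ d_{ij} < 7:
  c_1 = 6 = 6·7^0
  c_2 = 1 = 1·7^0
  c_3 = 1 = 1·7^0
  c_4 = 6 = 6·7^0
  c_5 = 3 = 3·7^0
Factor λ_0 = (6, 1, 1, 6, 3)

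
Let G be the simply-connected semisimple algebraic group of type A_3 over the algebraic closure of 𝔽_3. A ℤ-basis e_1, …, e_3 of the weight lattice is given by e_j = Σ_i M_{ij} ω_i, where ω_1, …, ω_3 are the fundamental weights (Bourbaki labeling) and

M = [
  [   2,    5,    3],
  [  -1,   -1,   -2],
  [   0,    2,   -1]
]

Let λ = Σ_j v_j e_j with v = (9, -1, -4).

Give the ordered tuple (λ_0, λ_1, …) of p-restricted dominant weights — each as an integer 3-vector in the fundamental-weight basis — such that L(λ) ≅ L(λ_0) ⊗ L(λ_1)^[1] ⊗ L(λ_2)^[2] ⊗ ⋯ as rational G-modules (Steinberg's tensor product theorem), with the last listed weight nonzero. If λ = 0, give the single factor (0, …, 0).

Compute c_i = Σ_j M_{ij} v_j with v = (9, -1, -4):
  c_1 = 2·9 + (5)·(-1) + (3)·(-4) = 1
  c_2 = (-1)·(9) + (-1)·(-1) + (-2)·(-4) = 0
  c_3 = 0·9 + (2)·(-1) + (-1)·(-4) = 2
p = 3; digits c_i = Σ_j d_{ij}·3^j, 0 ≤ d_{ij} < 3:
  c_1 = 1 = 1·3^0
  c_2 = 0
  c_3 = 2 = 2·3^0
p-restricted factor λ_0 = (1, 0, 2)

((1, 0, 2),)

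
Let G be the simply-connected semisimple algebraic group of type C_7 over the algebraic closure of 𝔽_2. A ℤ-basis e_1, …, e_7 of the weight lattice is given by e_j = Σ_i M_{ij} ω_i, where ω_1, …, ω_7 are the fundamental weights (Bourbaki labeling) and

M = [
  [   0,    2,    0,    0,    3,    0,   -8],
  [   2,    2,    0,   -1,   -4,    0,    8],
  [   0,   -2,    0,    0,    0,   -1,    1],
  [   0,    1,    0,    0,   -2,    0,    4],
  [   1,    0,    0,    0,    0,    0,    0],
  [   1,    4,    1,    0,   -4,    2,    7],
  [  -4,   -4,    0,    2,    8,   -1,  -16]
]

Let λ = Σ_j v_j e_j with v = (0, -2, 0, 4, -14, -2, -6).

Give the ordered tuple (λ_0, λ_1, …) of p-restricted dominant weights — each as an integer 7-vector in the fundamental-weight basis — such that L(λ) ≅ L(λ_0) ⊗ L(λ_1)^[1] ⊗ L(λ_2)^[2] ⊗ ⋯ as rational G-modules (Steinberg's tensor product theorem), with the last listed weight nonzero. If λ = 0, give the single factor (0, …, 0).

Compute c_i = Σ_j M_{ij} v_j with v = (0, -2, 0, 4, -14, -2, -6):
  c_1 = 0*0 + 2*-2 + 0*0 + 0*4 + 3*-14 + 0*-2 + -8*-6 = 2
  c_2 = 2*0 + 2*-2 + 0*0 + -1*4 + -4*-14 + 0*-2 + 8*-6 = 0
  c_3 = 0*0 + -2*-2 + 0*0 + 0*4 + 0*-14 + -1*-2 + 1*-6 = 0
  c_4 = 0*0 + 1*-2 + 0*0 + 0*4 + -2*-14 + 0*-2 + 4*-6 = 2
  c_5 = 1*0 + 0*-2 + 0*0 + 0*4 + 0*-14 + 0*-2 + 0*-6 = 0
  c_6 = 1*0 + 4*-2 + 1*0 + 0*4 + -4*-14 + 2*-2 + 7*-6 = 2
  c_7 = -4*0 + -4*-2 + 0*0 + 2*4 + 8*-14 + -1*-2 + -16*-6 = 2
Writing each c_i in base p = 2:
  c_1 = 2 = 0·2^0 + 1·2^1
  c_2 = 0
  c_3 = 0
  c_4 = 2 = 0·2^0 + 1·2^1
  c_5 = 0
  c_6 = 2 = 0·2^0 + 1·2^1
  c_7 = 2 = 0·2^0 + 1·2^1
λ_0 = (0, 0, 0, 0, 0, 0, 0)
λ_1 = (1, 0, 0, 1, 0, 1, 1)

((0, 0, 0, 0, 0, 0, 0), (1, 0, 0, 1, 0, 1, 1))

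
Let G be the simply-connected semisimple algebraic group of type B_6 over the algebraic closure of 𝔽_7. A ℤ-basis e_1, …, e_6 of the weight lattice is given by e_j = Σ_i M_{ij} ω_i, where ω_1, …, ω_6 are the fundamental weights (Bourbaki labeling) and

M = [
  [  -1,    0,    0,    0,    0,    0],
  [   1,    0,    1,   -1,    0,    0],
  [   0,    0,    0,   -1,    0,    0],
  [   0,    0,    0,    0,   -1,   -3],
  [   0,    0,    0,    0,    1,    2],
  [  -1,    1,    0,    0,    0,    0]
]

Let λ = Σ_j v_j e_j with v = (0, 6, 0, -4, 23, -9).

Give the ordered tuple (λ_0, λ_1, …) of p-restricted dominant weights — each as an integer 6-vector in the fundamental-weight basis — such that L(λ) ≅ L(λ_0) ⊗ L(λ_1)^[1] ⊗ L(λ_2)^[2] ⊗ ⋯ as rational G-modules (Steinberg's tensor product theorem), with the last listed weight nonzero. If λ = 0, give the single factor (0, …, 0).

((0, 4, 4, 4, 5, 6),)

Compute c_i = Σ_j M_{ij} v_j with v = (0, 6, 0, -4, 23, -9):
  c_1 = (-1)·(0) + (0)·(6) + (0)·(0) + (0)·(-4) + (0)·(23) + (0)·(-9) = 0
  c_2 = (1)·(0) + (0)·(6) + (1)·(0) + (-1)·(-4) + (0)·(23) + (0)·(-9) = 4
  c_3 = (0)·(0) + (0)·(6) + (0)·(0) + (-1)·(-4) + (0)·(23) + (0)·(-9) = 4
  c_4 = (0)·(0) + (0)·(6) + (0)·(0) + (0)·(-4) + (-1)·(23) + (-3)·(-9) = 4
  c_5 = (0)·(0) + (0)·(6) + (0)·(0) + (0)·(-4) + (1)·(23) + (2)·(-9) = 5
  c_6 = (-1)·(0) + (1)·(6) + (0)·(0) + (0)·(-4) + (0)·(23) + (0)·(-9) = 6
Base-7 expansion of each c_i:
  c_1 = 0
  c_2 = 4 = 4·7^0
  c_3 = 4 = 4·7^0
  c_4 = 4 = 4·7^0
  c_5 = 5 = 5·7^0
  c_6 = 6 = 6·7^0
Factor λ_0 = (0, 4, 4, 4, 5, 6)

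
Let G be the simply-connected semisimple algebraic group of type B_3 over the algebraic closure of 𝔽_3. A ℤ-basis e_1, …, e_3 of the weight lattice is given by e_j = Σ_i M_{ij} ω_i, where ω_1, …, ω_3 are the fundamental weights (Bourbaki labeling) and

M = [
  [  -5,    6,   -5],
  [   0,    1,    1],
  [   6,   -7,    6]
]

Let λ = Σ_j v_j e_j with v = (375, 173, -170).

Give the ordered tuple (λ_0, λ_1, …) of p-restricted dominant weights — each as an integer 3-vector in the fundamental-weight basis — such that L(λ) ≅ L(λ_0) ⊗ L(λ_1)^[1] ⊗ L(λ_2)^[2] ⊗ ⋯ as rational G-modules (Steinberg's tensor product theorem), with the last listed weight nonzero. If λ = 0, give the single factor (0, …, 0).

((1, 0, 1), (1, 1, 0), (1, 0, 2))

Converting to the ω-basis (c_i = row i of M dotted with v = (375, 173, -170)):
  c_1 = (-5)·(375) + 6·173 + (-5)·(-170) = 13
  c_2 = 0·375 + 1·173 + (1)·(-170) = 3
  c_3 = 6·375 + (-7)·(173) + (6)·(-170) = 19
p = 3; digits c_i = Σ_j d_{ij}·3^j, 0 ≤ d_{ij} < 3:
  c_1 = 13 = 1·3^0 + 1·3^1 + 1·3^2
  c_2 = 3 = 0·3^0 + 1·3^1
  c_3 = 19 = 1·3^0 + 0·3^1 + 2·3^2
p-restricted factor λ_0 = (1, 0, 1)
p-restricted factor λ_1 = (1, 1, 0)
p-restricted factor λ_2 = (1, 0, 2)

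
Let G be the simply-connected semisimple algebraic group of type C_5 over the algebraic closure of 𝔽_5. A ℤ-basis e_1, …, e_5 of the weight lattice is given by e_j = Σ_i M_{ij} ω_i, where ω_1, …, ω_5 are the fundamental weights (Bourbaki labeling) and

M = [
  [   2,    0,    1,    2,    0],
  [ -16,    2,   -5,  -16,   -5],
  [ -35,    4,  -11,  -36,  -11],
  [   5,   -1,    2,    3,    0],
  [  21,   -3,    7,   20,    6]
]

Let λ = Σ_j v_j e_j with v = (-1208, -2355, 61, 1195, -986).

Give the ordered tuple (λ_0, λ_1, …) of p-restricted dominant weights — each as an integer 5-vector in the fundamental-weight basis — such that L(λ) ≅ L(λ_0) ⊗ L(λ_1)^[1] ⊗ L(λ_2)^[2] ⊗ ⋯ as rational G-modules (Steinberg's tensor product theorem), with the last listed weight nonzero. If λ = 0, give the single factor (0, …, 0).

((0, 3, 0, 2, 3), (2, 4, 3, 4, 1), (1, 4, 0, 0, 4))

Compute c_i = Σ_j M_{ij} v_j with v = (-1208, -2355, 61, 1195, -986):
  c_1 = (2)·(-1208) + (0)·(-2355) + 1·61 + 2·1195 + (0)·(-986) = 35
  c_2 = (-16)·(-1208) + (2)·(-2355) + (-5)·(61) + (-16)·(1195) + (-5)·(-986) = 123
  c_3 = (-35)·(-1208) + (4)·(-2355) + (-11)·(61) + (-36)·(1195) + (-11)·(-986) = 15
  c_4 = (5)·(-1208) + (-1)·(-2355) + 2·61 + 3·1195 + (0)·(-986) = 22
  c_5 = (21)·(-1208) + (-3)·(-2355) + 7·61 + 20·1195 + (6)·(-986) = 108
Expand coordinatewise in base 5:
  c_1 = 35 = 0·5^0 + 2·5^1 + 1·5^2
  c_2 = 123 = 3·5^0 + 4·5^1 + 4·5^2
  c_3 = 15 = 0·5^0 + 3·5^1
  c_4 = 22 = 2·5^0 + 4·5^1
  c_5 = 108 = 3·5^0 + 1·5^1 + 4·5^2
λ_0 = (0, 3, 0, 2, 3)
λ_1 = (2, 4, 3, 4, 1)
λ_2 = (1, 4, 0, 0, 4)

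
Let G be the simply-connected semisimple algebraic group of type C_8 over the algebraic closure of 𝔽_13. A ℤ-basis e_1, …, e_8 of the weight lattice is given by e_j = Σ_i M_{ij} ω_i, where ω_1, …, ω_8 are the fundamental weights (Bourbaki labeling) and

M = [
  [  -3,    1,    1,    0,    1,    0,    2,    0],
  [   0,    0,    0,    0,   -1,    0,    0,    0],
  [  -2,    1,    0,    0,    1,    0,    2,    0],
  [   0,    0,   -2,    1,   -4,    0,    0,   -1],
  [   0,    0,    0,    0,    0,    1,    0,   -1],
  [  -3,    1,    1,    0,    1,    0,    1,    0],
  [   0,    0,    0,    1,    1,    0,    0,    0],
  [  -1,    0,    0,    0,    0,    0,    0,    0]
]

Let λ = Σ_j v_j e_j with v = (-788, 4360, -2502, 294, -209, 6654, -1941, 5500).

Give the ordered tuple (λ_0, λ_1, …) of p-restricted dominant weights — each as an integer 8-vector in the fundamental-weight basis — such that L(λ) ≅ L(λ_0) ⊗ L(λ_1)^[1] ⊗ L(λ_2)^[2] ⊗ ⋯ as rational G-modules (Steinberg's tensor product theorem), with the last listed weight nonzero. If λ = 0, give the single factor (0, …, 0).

Compute c_i = Σ_j M_{ij} v_j with v = (-788, 4360, -2502, 294, -209, 6654, -1941, 5500):
  c_1 = -3*-788 + 1*4360 + 1*-2502 + 0*294 + 1*-209 + 0*6654 + 2*-1941 + 0*5500 = 131
  c_2 = 0*-788 + 0*4360 + 0*-2502 + 0*294 + -1*-209 + 0*6654 + 0*-1941 + 0*5500 = 209
  c_3 = -2*-788 + 1*4360 + 0*-2502 + 0*294 + 1*-209 + 0*6654 + 2*-1941 + 0*5500 = 1845
  c_4 = 0*-788 + 0*4360 + -2*-2502 + 1*294 + -4*-209 + 0*6654 + 0*-1941 + -1*5500 = 634
  c_5 = 0*-788 + 0*4360 + 0*-2502 + 0*294 + 0*-209 + 1*6654 + 0*-1941 + -1*5500 = 1154
  c_6 = -3*-788 + 1*4360 + 1*-2502 + 0*294 + 1*-209 + 0*6654 + 1*-1941 + 0*5500 = 2072
  c_7 = 0*-788 + 0*4360 + 0*-2502 + 1*294 + 1*-209 + 0*6654 + 0*-1941 + 0*5500 = 85
  c_8 = -1*-788 + 0*4360 + 0*-2502 + 0*294 + 0*-209 + 0*6654 + 0*-1941 + 0*5500 = 788
Writing each c_i in base p = 13:
  c_1 = 131 = 1·13^0 + 10·13^1
  c_2 = 209 = 1·13^0 + 3·13^1 + 1·13^2
  c_3 = 1845 = 12·13^0 + 11·13^1 + 10·13^2
  c_4 = 634 = 10·13^0 + 9·13^1 + 3·13^2
  c_5 = 1154 = 10·13^0 + 10·13^1 + 6·13^2
  c_6 = 2072 = 5·13^0 + 3·13^1 + 12·13^2
  c_7 = 85 = 7·13^0 + 6·13^1
  c_8 = 788 = 8·13^0 + 8·13^1 + 4·13^2
Factor λ_0 = (1, 1, 12, 10, 10, 5, 7, 8)
Factor λ_1 = (10, 3, 11, 9, 10, 3, 6, 8)
Factor λ_2 = (0, 1, 10, 3, 6, 12, 0, 4)

((1, 1, 12, 10, 10, 5, 7, 8), (10, 3, 11, 9, 10, 3, 6, 8), (0, 1, 10, 3, 6, 12, 0, 4))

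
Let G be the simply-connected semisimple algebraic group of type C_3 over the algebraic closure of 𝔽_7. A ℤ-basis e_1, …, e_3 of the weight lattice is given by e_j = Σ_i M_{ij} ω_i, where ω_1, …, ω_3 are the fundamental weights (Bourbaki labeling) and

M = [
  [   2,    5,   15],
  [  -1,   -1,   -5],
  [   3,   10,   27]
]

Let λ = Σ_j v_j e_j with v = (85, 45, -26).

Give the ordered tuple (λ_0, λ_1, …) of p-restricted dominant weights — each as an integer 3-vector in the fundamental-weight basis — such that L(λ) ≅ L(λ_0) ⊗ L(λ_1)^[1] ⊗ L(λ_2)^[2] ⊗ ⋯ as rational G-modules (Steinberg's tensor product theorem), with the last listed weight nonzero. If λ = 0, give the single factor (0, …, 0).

((5, 0, 3),)

Compute c_i = Σ_j M_{ij} v_j with v = (85, 45, -26):
  c_1 = (2)·(85) + (5)·(45) + (15)·(-26) = 5
  c_2 = (-1)·(85) + (-1)·(45) + (-5)·(-26) = 0
  c_3 = (3)·(85) + (10)·(45) + (27)·(-26) = 3
Expand coordinatewise in base 7:
  c_1 = 5 = 5·7^0
  c_2 = 0
  c_3 = 3 = 3·7^0
Factor λ_0 = (5, 0, 3)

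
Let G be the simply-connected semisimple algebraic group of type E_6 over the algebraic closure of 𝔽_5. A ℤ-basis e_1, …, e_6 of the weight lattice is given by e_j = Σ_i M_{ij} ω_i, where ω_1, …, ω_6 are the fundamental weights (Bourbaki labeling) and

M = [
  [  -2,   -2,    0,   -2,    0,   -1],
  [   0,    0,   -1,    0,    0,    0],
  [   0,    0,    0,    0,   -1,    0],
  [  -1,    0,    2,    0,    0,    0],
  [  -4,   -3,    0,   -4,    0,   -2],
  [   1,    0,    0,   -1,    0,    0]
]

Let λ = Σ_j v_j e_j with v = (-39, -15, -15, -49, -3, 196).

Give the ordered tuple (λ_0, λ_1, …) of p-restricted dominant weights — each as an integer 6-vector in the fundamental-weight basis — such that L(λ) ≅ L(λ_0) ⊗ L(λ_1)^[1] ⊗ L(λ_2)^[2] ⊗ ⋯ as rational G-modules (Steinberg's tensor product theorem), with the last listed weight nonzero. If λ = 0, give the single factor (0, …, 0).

ω-coordinates c = M·v, v = (-39, -15, -15, -49, -3, 196):
  c_1 = (-2)·(-39) + (-2)·(-15) + (0)·(-15) + (-2)·(-49) + (0)·(-3) + (-1)·(196) = 10
  c_2 = (0)·(-39) + (0)·(-15) + (-1)·(-15) + (0)·(-49) + (0)·(-3) + 0·196 = 15
  c_3 = (0)·(-39) + (0)·(-15) + (0)·(-15) + (0)·(-49) + (-1)·(-3) + 0·196 = 3
  c_4 = (-1)·(-39) + (0)·(-15) + (2)·(-15) + (0)·(-49) + (0)·(-3) + 0·196 = 9
  c_5 = (-4)·(-39) + (-3)·(-15) + (0)·(-15) + (-4)·(-49) + (0)·(-3) + (-2)·(196) = 5
  c_6 = (1)·(-39) + (0)·(-15) + (0)·(-15) + (-1)·(-49) + (0)·(-3) + 0·196 = 10
Expand coordinatewise in base 5:
  c_1 = 10 = 0·5^0 + 2·5^1
  c_2 = 15 = 0·5^0 + 3·5^1
  c_3 = 3 = 3·5^0
  c_4 = 9 = 4·5^0 + 1·5^1
  c_5 = 5 = 0·5^0 + 1·5^1
  c_6 = 10 = 0·5^0 + 2·5^1
λ_0 = (0, 0, 3, 4, 0, 0)
λ_1 = (2, 3, 0, 1, 1, 2)

((0, 0, 3, 4, 0, 0), (2, 3, 0, 1, 1, 2))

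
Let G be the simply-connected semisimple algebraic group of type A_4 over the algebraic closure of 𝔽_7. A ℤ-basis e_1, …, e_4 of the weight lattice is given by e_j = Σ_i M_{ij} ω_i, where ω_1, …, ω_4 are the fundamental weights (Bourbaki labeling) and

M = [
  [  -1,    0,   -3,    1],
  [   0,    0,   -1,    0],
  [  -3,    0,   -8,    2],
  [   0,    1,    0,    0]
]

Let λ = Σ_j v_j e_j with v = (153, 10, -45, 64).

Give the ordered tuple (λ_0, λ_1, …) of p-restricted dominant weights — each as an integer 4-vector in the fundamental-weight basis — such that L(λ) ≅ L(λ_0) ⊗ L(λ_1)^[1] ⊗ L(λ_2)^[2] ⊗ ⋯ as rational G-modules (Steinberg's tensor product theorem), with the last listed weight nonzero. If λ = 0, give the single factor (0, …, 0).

Change of basis e → ω: c = M·v where v = (153, 10, -45, 64):
  c_1 = (-1)·(153) + 0·10 + (-3)·(-45) + 1·64 = 46
  c_2 = 0·153 + 0·10 + (-1)·(-45) + 0·64 = 45
  c_3 = (-3)·(153) + 0·10 + (-8)·(-45) + 2·64 = 29
  c_4 = 0·153 + 1·10 + (0)·(-45) + 0·64 = 10
Writing each c_i in base p = 7:
  c_1 = 46 = 4·7^0 + 6·7^1
  c_2 = 45 = 3·7^0 + 6·7^1
  c_3 = 29 = 1·7^0 + 4·7^1
  c_4 = 10 = 3·7^0 + 1·7^1
λ_0 = (4, 3, 1, 3)
λ_1 = (6, 6, 4, 1)

((4, 3, 1, 3), (6, 6, 4, 1))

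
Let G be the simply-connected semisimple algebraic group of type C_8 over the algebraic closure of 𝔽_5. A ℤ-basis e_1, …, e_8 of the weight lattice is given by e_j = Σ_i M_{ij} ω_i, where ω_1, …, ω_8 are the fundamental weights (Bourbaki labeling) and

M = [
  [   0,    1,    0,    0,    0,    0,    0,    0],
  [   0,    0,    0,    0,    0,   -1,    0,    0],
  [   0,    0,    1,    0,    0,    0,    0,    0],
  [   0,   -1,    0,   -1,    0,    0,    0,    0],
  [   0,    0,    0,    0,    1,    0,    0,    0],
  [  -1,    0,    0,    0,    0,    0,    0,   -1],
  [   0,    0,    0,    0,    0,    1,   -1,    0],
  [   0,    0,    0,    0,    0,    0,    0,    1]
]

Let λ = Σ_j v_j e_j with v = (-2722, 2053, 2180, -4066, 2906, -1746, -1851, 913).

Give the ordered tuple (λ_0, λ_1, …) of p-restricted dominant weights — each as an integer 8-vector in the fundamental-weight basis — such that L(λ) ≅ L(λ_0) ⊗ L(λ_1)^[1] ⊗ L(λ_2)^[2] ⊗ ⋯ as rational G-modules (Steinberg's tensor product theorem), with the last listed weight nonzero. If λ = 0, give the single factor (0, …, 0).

Change of basis e → ω: c = M·v where v = (-2722, 2053, 2180, -4066, 2906, -1746, -1851, 913):
  c_1 = (0)·(-2722) + 1·2053 + 0·2180 + (0)·(-4066) + 0·2906 + (0)·(-1746) + (0)·(-1851) + 0·913 = 2053
  c_2 = (0)·(-2722) + 0·2053 + 0·2180 + (0)·(-4066) + 0·2906 + (-1)·(-1746) + (0)·(-1851) + 0·913 = 1746
  c_3 = (0)·(-2722) + 0·2053 + 1·2180 + (0)·(-4066) + 0·2906 + (0)·(-1746) + (0)·(-1851) + 0·913 = 2180
  c_4 = (0)·(-2722) + (-1)·(2053) + 0·2180 + (-1)·(-4066) + 0·2906 + (0)·(-1746) + (0)·(-1851) + 0·913 = 2013
  c_5 = (0)·(-2722) + 0·2053 + 0·2180 + (0)·(-4066) + 1·2906 + (0)·(-1746) + (0)·(-1851) + 0·913 = 2906
  c_6 = (-1)·(-2722) + 0·2053 + 0·2180 + (0)·(-4066) + 0·2906 + (0)·(-1746) + (0)·(-1851) + (-1)·(913) = 1809
  c_7 = (0)·(-2722) + 0·2053 + 0·2180 + (0)·(-4066) + 0·2906 + (1)·(-1746) + (-1)·(-1851) + 0·913 = 105
  c_8 = (0)·(-2722) + 0·2053 + 0·2180 + (0)·(-4066) + 0·2906 + (0)·(-1746) + (0)·(-1851) + 1·913 = 913
Expand coordinatewise in base 5:
  c_1 = 2053 = 3·5^0 + 0·5^1 + 2·5^2 + 1·5^3 + 3·5^4
  c_2 = 1746 = 1·5^0 + 4·5^1 + 4·5^2 + 3·5^3 + 2·5^4
  c_3 = 2180 = 0·5^0 + 1·5^1 + 2·5^2 + 2·5^3 + 3·5^4
  c_4 = 2013 = 3·5^0 + 2·5^1 + 0·5^2 + 1·5^3 + 3·5^4
  c_5 = 2906 = 1·5^0 + 1·5^1 + 1·5^2 + 3·5^3 + 4·5^4
  c_6 = 1809 = 4·5^0 + 1·5^1 + 2·5^2 + 4·5^3 + 2·5^4
  c_7 = 105 = 0·5^0 + 1·5^1 + 4·5^2
  c_8 = 913 = 3·5^0 + 2·5^1 + 1·5^2 + 2·5^3 + 1·5^4
p-restricted factor λ_0 = (3, 1, 0, 3, 1, 4, 0, 3)
p-restricted factor λ_1 = (0, 4, 1, 2, 1, 1, 1, 2)
p-restricted factor λ_2 = (2, 4, 2, 0, 1, 2, 4, 1)
p-restricted factor λ_3 = (1, 3, 2, 1, 3, 4, 0, 2)
p-restricted factor λ_4 = (3, 2, 3, 3, 4, 2, 0, 1)

((3, 1, 0, 3, 1, 4, 0, 3), (0, 4, 1, 2, 1, 1, 1, 2), (2, 4, 2, 0, 1, 2, 4, 1), (1, 3, 2, 1, 3, 4, 0, 2), (3, 2, 3, 3, 4, 2, 0, 1))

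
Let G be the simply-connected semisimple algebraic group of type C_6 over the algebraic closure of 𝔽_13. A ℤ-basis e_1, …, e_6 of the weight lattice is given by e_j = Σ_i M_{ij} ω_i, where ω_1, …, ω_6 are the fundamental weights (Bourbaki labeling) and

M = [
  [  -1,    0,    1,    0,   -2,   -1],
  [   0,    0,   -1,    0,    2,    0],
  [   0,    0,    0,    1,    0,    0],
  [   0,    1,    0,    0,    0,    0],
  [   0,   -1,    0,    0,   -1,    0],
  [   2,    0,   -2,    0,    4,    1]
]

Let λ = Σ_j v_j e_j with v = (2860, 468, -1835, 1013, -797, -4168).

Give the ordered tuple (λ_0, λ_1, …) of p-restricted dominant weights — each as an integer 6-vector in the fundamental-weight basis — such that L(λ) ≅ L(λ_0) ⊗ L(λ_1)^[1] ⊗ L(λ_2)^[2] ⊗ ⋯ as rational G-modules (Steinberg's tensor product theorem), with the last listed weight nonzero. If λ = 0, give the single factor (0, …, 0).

((1, 7, 12, 0, 4, 6), (4, 5, 12, 10, 12, 0), (6, 1, 5, 2, 1, 12))

Compute c_i = Σ_j M_{ij} v_j with v = (2860, 468, -1835, 1013, -797, -4168):
  c_1 = -1*2860 + 0*468 + 1*-1835 + 0*1013 + -2*-797 + -1*-4168 = 1067
  c_2 = 0*2860 + 0*468 + -1*-1835 + 0*1013 + 2*-797 + 0*-4168 = 241
  c_3 = 0*2860 + 0*468 + 0*-1835 + 1*1013 + 0*-797 + 0*-4168 = 1013
  c_4 = 0*2860 + 1*468 + 0*-1835 + 0*1013 + 0*-797 + 0*-4168 = 468
  c_5 = 0*2860 + -1*468 + 0*-1835 + 0*1013 + -1*-797 + 0*-4168 = 329
  c_6 = 2*2860 + 0*468 + -2*-1835 + 0*1013 + 4*-797 + 1*-4168 = 2034
Expand coordinatewise in base 13:
  c_1 = 1067 = 1·13^0 + 4·13^1 + 6·13^2
  c_2 = 241 = 7·13^0 + 5·13^1 + 1·13^2
  c_3 = 1013 = 12·13^0 + 12·13^1 + 5·13^2
  c_4 = 468 = 0·13^0 + 10·13^1 + 2·13^2
  c_5 = 329 = 4·13^0 + 12·13^1 + 1·13^2
  c_6 = 2034 = 6·13^0 + 0·13^1 + 12·13^2
Factor λ_0 = (1, 7, 12, 0, 4, 6)
Factor λ_1 = (4, 5, 12, 10, 12, 0)
Factor λ_2 = (6, 1, 5, 2, 1, 12)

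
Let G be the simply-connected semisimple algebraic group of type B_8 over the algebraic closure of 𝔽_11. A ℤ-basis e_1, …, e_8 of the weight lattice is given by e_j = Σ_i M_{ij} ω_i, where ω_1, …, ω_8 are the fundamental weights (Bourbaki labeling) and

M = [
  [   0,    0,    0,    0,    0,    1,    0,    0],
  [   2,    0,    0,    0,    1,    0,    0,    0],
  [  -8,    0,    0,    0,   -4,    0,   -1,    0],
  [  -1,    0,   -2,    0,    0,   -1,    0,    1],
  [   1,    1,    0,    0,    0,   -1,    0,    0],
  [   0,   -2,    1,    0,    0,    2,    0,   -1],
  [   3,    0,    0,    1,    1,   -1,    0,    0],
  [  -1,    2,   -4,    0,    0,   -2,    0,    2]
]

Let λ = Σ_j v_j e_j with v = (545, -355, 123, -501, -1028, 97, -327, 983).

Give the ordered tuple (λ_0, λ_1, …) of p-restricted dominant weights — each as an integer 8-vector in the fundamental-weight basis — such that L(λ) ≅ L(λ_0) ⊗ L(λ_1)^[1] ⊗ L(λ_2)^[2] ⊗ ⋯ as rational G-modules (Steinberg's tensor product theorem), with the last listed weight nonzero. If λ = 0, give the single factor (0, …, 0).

Change of basis e → ω: c = M·v where v = (545, -355, 123, -501, -1028, 97, -327, 983):
  c_1 = (0)·(545) + (0)·(-355) + (0)·(123) + (0)·(-501) + (0)·(-1028) + (1)·(97) + (0)·(-327) + (0)·(983) = 97
  c_2 = (2)·(545) + (0)·(-355) + (0)·(123) + (0)·(-501) + (1)·(-1028) + (0)·(97) + (0)·(-327) + (0)·(983) = 62
  c_3 = (-8)·(545) + (0)·(-355) + (0)·(123) + (0)·(-501) + (-4)·(-1028) + (0)·(97) + (-1)·(-327) + (0)·(983) = 79
  c_4 = (-1)·(545) + (0)·(-355) + (-2)·(123) + (0)·(-501) + (0)·(-1028) + (-1)·(97) + (0)·(-327) + (1)·(983) = 95
  c_5 = (1)·(545) + (1)·(-355) + (0)·(123) + (0)·(-501) + (0)·(-1028) + (-1)·(97) + (0)·(-327) + (0)·(983) = 93
  c_6 = (0)·(545) + (-2)·(-355) + (1)·(123) + (0)·(-501) + (0)·(-1028) + (2)·(97) + (0)·(-327) + (-1)·(983) = 44
  c_7 = (3)·(545) + (0)·(-355) + (0)·(123) + (1)·(-501) + (1)·(-1028) + (-1)·(97) + (0)·(-327) + (0)·(983) = 9
  c_8 = (-1)·(545) + (2)·(-355) + (-4)·(123) + (0)·(-501) + (0)·(-1028) + (-2)·(97) + (0)·(-327) + (2)·(983) = 25
Expand coordinatewise in base 11:
  c_1 = 97 = 9·11^0 + 8·11^1
  c_2 = 62 = 7·11^0 + 5·11^1
  c_3 = 79 = 2·11^0 + 7·11^1
  c_4 = 95 = 7·11^0 + 8·11^1
  c_5 = 93 = 5·11^0 + 8·11^1
  c_6 = 44 = 0·11^0 + 4·11^1
  c_7 = 9 = 9·11^0
  c_8 = 25 = 3·11^0 + 2·11^1
Factor λ_0 = (9, 7, 2, 7, 5, 0, 9, 3)
Factor λ_1 = (8, 5, 7, 8, 8, 4, 0, 2)

((9, 7, 2, 7, 5, 0, 9, 3), (8, 5, 7, 8, 8, 4, 0, 2))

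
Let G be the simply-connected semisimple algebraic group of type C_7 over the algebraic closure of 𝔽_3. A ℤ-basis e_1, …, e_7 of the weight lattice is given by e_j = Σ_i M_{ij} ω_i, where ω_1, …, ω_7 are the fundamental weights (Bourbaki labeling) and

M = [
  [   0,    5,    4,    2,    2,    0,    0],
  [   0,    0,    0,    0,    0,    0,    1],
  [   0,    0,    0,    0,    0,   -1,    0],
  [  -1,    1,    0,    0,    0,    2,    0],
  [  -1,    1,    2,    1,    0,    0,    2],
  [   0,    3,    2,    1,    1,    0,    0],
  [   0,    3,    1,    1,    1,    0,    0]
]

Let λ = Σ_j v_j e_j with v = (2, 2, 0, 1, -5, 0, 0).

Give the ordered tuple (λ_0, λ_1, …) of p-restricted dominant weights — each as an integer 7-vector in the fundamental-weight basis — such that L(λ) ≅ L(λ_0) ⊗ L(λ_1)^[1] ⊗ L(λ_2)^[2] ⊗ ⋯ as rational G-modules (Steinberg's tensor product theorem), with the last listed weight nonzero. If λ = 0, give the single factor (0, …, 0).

Converting to the ω-basis (c_i = row i of M dotted with v = (2, 2, 0, 1, -5, 0, 0)):
  c_1 = 0·2 + 5·2 + 4·0 + 2·1 + (2)·(-5) + 0·0 + 0·0 = 2
  c_2 = 0·2 + 0·2 + 0·0 + 0·1 + (0)·(-5) + 0·0 + 1·0 = 0
  c_3 = 0·2 + 0·2 + 0·0 + 0·1 + (0)·(-5) + (-1)·(0) + 0·0 = 0
  c_4 = (-1)·(2) + 1·2 + 0·0 + 0·1 + (0)·(-5) + 2·0 + 0·0 = 0
  c_5 = (-1)·(2) + 1·2 + 2·0 + 1·1 + (0)·(-5) + 0·0 + 2·0 = 1
  c_6 = 0·2 + 3·2 + 2·0 + 1·1 + (1)·(-5) + 0·0 + 0·0 = 2
  c_7 = 0·2 + 3·2 + 1·0 + 1·1 + (1)·(-5) + 0·0 + 0·0 = 2
Expand coordinatewise in base 3:
  c_1 = 2 = 2·3^0
  c_2 = 0
  c_3 = 0
  c_4 = 0
  c_5 = 1 = 1·3^0
  c_6 = 2 = 2·3^0
  c_7 = 2 = 2·3^0
p-restricted factor λ_0 = (2, 0, 0, 0, 1, 2, 2)

((2, 0, 0, 0, 1, 2, 2),)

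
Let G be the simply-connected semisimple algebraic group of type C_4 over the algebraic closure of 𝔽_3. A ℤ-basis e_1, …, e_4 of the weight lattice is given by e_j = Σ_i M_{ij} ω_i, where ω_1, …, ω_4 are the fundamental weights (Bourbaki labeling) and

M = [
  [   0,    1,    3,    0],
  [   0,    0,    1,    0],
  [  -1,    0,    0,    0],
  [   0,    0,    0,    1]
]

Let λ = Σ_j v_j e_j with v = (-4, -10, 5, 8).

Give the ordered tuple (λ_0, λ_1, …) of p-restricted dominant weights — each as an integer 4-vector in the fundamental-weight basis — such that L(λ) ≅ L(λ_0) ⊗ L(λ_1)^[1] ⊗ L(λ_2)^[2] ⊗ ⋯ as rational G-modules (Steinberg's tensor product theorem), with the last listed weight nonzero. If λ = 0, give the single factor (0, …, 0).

((2, 2, 1, 2), (1, 1, 1, 2))

Change of basis e → ω: c = M·v where v = (-4, -10, 5, 8):
  c_1 = 0*-4 + 1*-10 + 3*5 + 0*8 = 5
  c_2 = 0*-4 + 0*-10 + 1*5 + 0*8 = 5
  c_3 = -1*-4 + 0*-10 + 0*5 + 0*8 = 4
  c_4 = 0*-4 + 0*-10 + 0*5 + 1*8 = 8
p = 3; digits c_i = Σ_j d_{ij}·3^j, 0 ≤ d_{ij} < 3:
  c_1 = 5 = 2·3^0 + 1·3^1
  c_2 = 5 = 2·3^0 + 1·3^1
  c_3 = 4 = 1·3^0 + 1·3^1
  c_4 = 8 = 2·3^0 + 2·3^1
λ_0 = (2, 2, 1, 2)
λ_1 = (1, 1, 1, 2)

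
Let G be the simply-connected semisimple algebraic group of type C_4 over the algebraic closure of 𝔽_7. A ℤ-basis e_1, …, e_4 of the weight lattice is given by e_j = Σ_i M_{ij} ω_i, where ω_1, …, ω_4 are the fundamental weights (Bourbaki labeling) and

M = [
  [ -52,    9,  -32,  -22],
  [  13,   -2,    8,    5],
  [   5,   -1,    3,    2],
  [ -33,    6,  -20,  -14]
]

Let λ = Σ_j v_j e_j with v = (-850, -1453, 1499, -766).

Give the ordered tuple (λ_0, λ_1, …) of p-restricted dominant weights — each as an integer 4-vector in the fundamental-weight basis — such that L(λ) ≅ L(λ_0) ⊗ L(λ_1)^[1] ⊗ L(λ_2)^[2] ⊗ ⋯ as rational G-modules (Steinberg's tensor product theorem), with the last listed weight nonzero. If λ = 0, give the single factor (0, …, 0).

Change of basis e → ω: c = M·v where v = (-850, -1453, 1499, -766):
  c_1 = (-52)·(-850) + (9)·(-1453) + (-32)·(1499) + (-22)·(-766) = 7
  c_2 = (13)·(-850) + (-2)·(-1453) + (8)·(1499) + (5)·(-766) = 18
  c_3 = (5)·(-850) + (-1)·(-1453) + (3)·(1499) + (2)·(-766) = 168
  c_4 = (-33)·(-850) + (6)·(-1453) + (-20)·(1499) + (-14)·(-766) = 76
Writing each c_i in base p = 7:
  c_1 = 7 = 0·7^0 + 1·7^1
  c_2 = 18 = 4·7^0 + 2·7^1
  c_3 = 168 = 0·7^0 + 3·7^1 + 3·7^2
  c_4 = 76 = 6·7^0 + 3·7^1 + 1·7^2
λ_0 = (0, 4, 0, 6)
λ_1 = (1, 2, 3, 3)
λ_2 = (0, 0, 3, 1)

((0, 4, 0, 6), (1, 2, 3, 3), (0, 0, 3, 1))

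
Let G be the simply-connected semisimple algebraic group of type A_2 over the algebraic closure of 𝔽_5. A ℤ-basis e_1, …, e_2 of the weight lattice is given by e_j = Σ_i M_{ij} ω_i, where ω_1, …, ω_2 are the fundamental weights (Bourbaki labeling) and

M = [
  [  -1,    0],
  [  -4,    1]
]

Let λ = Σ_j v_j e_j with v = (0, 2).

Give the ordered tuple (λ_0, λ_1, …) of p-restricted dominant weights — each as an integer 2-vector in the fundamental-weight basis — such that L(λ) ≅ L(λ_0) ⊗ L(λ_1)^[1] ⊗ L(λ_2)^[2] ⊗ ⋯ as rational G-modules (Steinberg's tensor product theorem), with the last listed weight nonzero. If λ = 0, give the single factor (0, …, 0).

Change of basis e → ω: c = M·v where v = (0, 2):
  c_1 = (-1)·(0) + (0)·(2) = 0
  c_2 = (-4)·(0) + (1)·(2) = 2
Base-5 expansion of each c_i:
  c_1 = 0
  c_2 = 2 = 2·5^0
p-restricted factor λ_0 = (0, 2)

((0, 2),)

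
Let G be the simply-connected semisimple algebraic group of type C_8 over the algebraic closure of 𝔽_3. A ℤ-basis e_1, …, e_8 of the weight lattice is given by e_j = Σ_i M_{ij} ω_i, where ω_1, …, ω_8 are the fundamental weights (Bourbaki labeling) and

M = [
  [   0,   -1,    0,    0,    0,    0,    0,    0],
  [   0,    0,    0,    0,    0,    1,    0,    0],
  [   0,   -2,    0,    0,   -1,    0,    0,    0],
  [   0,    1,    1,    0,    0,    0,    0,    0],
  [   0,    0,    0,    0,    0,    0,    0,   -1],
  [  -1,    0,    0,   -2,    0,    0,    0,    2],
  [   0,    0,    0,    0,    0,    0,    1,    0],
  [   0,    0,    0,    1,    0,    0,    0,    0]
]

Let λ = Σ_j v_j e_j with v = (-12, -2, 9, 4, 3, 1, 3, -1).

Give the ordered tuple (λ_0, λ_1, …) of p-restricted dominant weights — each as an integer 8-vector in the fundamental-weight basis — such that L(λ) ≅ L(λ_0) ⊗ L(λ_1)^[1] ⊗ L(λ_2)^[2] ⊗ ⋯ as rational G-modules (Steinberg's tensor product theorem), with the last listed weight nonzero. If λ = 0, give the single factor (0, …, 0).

((2, 1, 1, 1, 1, 2, 0, 1), (0, 0, 0, 2, 0, 0, 1, 1))

Change of basis e → ω: c = M·v where v = (-12, -2, 9, 4, 3, 1, 3, -1):
  c_1 = (0)·(-12) + (-1)·(-2) + (0)·(9) + (0)·(4) + (0)·(3) + (0)·(1) + (0)·(3) + (0)·(-1) = 2
  c_2 = (0)·(-12) + (0)·(-2) + (0)·(9) + (0)·(4) + (0)·(3) + (1)·(1) + (0)·(3) + (0)·(-1) = 1
  c_3 = (0)·(-12) + (-2)·(-2) + (0)·(9) + (0)·(4) + (-1)·(3) + (0)·(1) + (0)·(3) + (0)·(-1) = 1
  c_4 = (0)·(-12) + (1)·(-2) + (1)·(9) + (0)·(4) + (0)·(3) + (0)·(1) + (0)·(3) + (0)·(-1) = 7
  c_5 = (0)·(-12) + (0)·(-2) + (0)·(9) + (0)·(4) + (0)·(3) + (0)·(1) + (0)·(3) + (-1)·(-1) = 1
  c_6 = (-1)·(-12) + (0)·(-2) + (0)·(9) + (-2)·(4) + (0)·(3) + (0)·(1) + (0)·(3) + (2)·(-1) = 2
  c_7 = (0)·(-12) + (0)·(-2) + (0)·(9) + (0)·(4) + (0)·(3) + (0)·(1) + (1)·(3) + (0)·(-1) = 3
  c_8 = (0)·(-12) + (0)·(-2) + (0)·(9) + (1)·(4) + (0)·(3) + (0)·(1) + (0)·(3) + (0)·(-1) = 4
p = 3; digits c_i = Σ_j d_{ij}·3^j, 0 ≤ d_{ij} < 3:
  c_1 = 2 = 2·3^0
  c_2 = 1 = 1·3^0
  c_3 = 1 = 1·3^0
  c_4 = 7 = 1·3^0 + 2·3^1
  c_5 = 1 = 1·3^0
  c_6 = 2 = 2·3^0
  c_7 = 3 = 0·3^0 + 1·3^1
  c_8 = 4 = 1·3^0 + 1·3^1
p-restricted factor λ_0 = (2, 1, 1, 1, 1, 2, 0, 1)
p-restricted factor λ_1 = (0, 0, 0, 2, 0, 0, 1, 1)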